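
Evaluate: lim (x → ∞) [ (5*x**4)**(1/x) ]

1

Base → ∞ and exponent → 0: an ∞^0 form.
Take logs: (1/x)·ln(5·x^4) = (ln 5 + 4·ln x)/x → 0.
So the limit is e^0 = 1.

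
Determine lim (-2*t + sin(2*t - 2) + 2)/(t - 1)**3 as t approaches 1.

-4/3

Direct substitution gives 0/0.
Apply L'Hôpital: lim (2*cos(2*t - 2) - 2)/(3*(t - 1)^2), still 0/0.
Apply L'Hôpital: lim (-4*sin(2*t - 2))/(6*t - 6), still 0/0.
After 3 applications of L'Hôpital's rule the quotient is (-8*cos(2*t - 2))/(6); substituting t = 1 gives -4/3.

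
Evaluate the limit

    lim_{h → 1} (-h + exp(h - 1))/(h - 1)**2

Direct substitution gives 0/0.
Apply L'Hôpital: lim (e^(h - 1) - 1)/(2*h - 2), still 0/0.
After 2 applications of L'Hôpital's rule the quotient is (e^(h - 1))/(2); substituting h = 1 gives 1/2.

1/2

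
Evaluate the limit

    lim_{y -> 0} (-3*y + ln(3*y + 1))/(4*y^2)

Direct substitution gives 0/0.
Apply L'Hôpital: lim (-3 + 3/(3*y + 1))/(8*y), still 0/0.
After 2 applications of L'Hôpital's rule the quotient is (-9/(3*y + 1)^2)/(8); substituting y = 0 gives -9/8.

-9/8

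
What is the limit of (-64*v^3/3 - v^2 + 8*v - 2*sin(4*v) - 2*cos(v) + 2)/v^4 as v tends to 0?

Substitution gives 0/0 (the numerator vanishes to order 4).
Expand each term to order v^4: the coefficient of v^4 in -2·cos(v) is -1/12 and in -2·sin(4v) is 0.
Lower-order terms cancel with the polynomial part, so the numerator is (-1/12)·v^4 + o(v^4), and the limit is (-1/12)/(1) = -1/12.

-1/12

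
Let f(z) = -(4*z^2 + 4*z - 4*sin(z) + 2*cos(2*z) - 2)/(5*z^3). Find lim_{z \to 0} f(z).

Substitution gives 0/0; apply L'Hôpital's rule 3 times.
After differentiating numerator and denominator 3 times the quotient is (4*(8*sin(z) + 1)*cos(z))/(-30); at z = 0 this is -2/15.

-2/15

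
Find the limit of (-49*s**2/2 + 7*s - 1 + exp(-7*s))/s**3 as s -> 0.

-343/6

Direct substitution gives 0/0.
Apply L'Hôpital: lim (-49*s + 7 - 7*e^(-7*s))/(3*s^2), still 0/0.
Apply L'Hôpital: lim (-49 + 49*e^(-7*s))/(6*s), still 0/0.
After 3 applications of L'Hôpital's rule the quotient is (-343*e^(-7*s))/(6); substituting s = 0 gives -343/6.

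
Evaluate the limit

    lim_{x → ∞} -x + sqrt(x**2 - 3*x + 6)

-3/2

This has the form ∞ − ∞. Multiply and divide by the conjugate √(x^2 - 3*x + 6) + x.
That gives (-3x + 6) / (√(x^2 - 3*x + 6) + x).
Divide numerator and denominator by x: the limit is -3/(2·1) = -3/2.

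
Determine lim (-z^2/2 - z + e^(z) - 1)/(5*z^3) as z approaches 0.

Direct substitution gives 0/0.
Apply L'Hôpital: lim (-z + e^(z) - 1)/(15*z^2), still 0/0.
Apply L'Hôpital: lim (e^(z) - 1)/(30*z), still 0/0.
After 3 applications of L'Hôpital's rule the quotient is (e^(z))/(30); substituting z = 0 gives 1/30.

1/30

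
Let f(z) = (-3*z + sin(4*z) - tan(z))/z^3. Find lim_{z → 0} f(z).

-11

Substitution gives 0/0 (the numerator vanishes to order 3).
Expand each term to order z^3: the coefficient of z^3 in sin(4z) is -32/3 and in −tan(z) is -1/3.
Lower-order terms cancel with the polynomial part, so the numerator is (-11)·z^3 + o(z^3), and the limit is (-11)/(1) = -11.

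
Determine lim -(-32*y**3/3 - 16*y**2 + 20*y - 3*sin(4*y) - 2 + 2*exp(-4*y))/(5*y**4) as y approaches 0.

-64/15

Substitution gives 0/0 (the numerator vanishes to order 4).
Expand each term to order y^4: the coefficient of y^4 in 2·e^(-4y) is 64/3 and in -3·sin(4y) is 0.
Lower-order terms cancel with the polynomial part, so the numerator is (64/3)·y^4 + o(y^4), and the limit is (64/3)/(-5) = -64/15.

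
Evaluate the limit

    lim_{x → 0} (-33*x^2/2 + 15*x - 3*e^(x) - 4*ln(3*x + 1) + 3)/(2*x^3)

Substitution gives 0/0; apply L'Hôpital's rule 3 times.
After differentiating numerator and denominator 3 times the quotient is (-3*e^(x) - 216/(3*x + 1)^3)/(12); at x = 0 this is -73/4.

-73/4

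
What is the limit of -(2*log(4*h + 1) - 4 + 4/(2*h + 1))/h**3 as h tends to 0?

-32/3

Substitution gives 0/0 (the numerator vanishes to order 3).
Expand each term to order h^3: the coefficient of h^3 in 4·1/(1 + 2h) is -32 and in 2·ln(1 + 4h) is 128/3.
Lower-order terms cancel with the polynomial part, so the numerator is (32/3)·h^3 + o(h^3), and the limit is (32/3)/(-1) = -32/3.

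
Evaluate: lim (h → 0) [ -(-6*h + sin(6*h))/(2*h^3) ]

Direct substitution gives 0/0.
Apply L'Hôpital: lim (6*cos(6*h) - 6)/(-6*h^2), still 0/0.
Apply L'Hôpital: lim (-36*sin(6*h))/(-12*h), still 0/0.
After 3 applications of L'Hôpital's rule the quotient is (-216*cos(6*h))/(-12); substituting h = 0 gives 18.

18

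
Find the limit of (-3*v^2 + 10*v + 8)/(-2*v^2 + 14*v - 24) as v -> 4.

7

Direct substitution gives 0/0, so factor. Both numerator and denominator have (v - 4) as a factor.
After cancelling, the expression reduces to (-3*v - 2)/(6 - 2*v).
Substituting v = 4 gives 7.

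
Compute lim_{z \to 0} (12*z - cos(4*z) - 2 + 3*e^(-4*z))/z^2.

32

Substitution gives 0/0 (the numerator vanishes to order 2).
Expand each term to order z^2: the coefficient of z^2 in 3·e^(-4z) is 24 and in −cos(4z) is 8.
Lower-order terms cancel with the polynomial part, so the numerator is (32)·z^2 + o(z^2), and the limit is (32)/(1) = 32.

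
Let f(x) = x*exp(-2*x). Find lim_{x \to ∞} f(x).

0

Write as x^1/e^{2x}, an ∞/∞ form.
Exponential growth dominates any polynomial, so repeated L'Hôpital (or the standard result) gives 0.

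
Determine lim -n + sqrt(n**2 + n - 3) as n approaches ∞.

This has the form ∞ − ∞. Multiply and divide by the conjugate √(n^2 + n - 3) + n.
That gives (n - 3) / (√(n^2 + n - 3) + n).
Divide numerator and denominator by n: the limit is 1/(2·1) = 1/2.

1/2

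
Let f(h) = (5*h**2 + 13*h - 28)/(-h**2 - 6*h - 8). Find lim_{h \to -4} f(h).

-27/2

Since h = -4 makes numerator and denominator zero, (h + 4) divides both.
Cancelling it gives (5*h - 7)/(-h - 2); now plug in h = -4 to get -27/2.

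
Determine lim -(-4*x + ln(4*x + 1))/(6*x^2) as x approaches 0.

Direct substitution gives 0/0.
Apply L'Hôpital: lim (-4 + 4/(4*x + 1))/(-12*x), still 0/0.
After 2 applications of L'Hôpital's rule the quotient is (-16/(4*x + 1)^2)/(-12); substituting x = 0 gives 4/3.

4/3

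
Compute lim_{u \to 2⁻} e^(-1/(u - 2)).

∞

As u → 2⁻, -1/(u - 2) → +∞, so e^(-1/(u - 2)) → ∞.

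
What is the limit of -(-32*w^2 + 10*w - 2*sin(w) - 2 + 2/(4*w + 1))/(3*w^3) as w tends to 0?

Substitution gives 0/0; apply L'Hôpital's rule 3 times.
After differentiating numerator and denominator 3 times the quotient is (2*cos(w) - 768/(4*w + 1)^4)/(-18); at w = 0 this is 383/9.

383/9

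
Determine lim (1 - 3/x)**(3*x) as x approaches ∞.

e^(-9)

Write it as [(1 - 3/x)^x]^(3) · (1 - 3/x)^(0). The bracketed term tends to e^(-3) and the second factor to 1, so the limit is e^(-9).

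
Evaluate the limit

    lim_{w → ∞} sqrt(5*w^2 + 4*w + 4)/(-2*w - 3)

For large |w|, √(5*w^2 + 4*w + 4) ≈ √5·|w| and the denominator ≈ -2w.
Since w → +∞, |w| = w, giving √5/(-2) = -√(5)/2.

-√(5)/2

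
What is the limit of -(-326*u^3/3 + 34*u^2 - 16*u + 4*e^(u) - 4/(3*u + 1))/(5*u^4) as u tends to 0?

1943/30

Substitution gives 0/0 (the numerator vanishes to order 4).
Expand each term to order u^4: the coefficient of u^4 in -4·1/(1 + 3u) is -324 and in 4·e^(u) is 1/6.
Lower-order terms cancel with the polynomial part, so the numerator is (-1943/6)·u^4 + o(u^4), and the limit is (-1943/6)/(-5) = 1943/30.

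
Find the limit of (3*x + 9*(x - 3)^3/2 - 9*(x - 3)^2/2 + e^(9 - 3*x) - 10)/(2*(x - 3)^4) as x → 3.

27/16

Direct substitution gives 0/0.
Apply L'Hôpital: lim (-9*x + 27*(x - 3)^2/2 - 3*e^(9 - 3*x) + 30)/(8*(x - 3)^3), still 0/0.
Apply L'Hôpital: lim (27*x + 9*e^(9 - 3*x) - 90)/(24*(x - 3)^2), still 0/0.
Apply L'Hôpital: lim (27 - 27*e^(9 - 3*x))/(48*x - 144), still 0/0.
After 4 applications of L'Hôpital's rule the quotient is (81*e^(9 - 3*x))/(48); substituting x = 3 gives 27/16.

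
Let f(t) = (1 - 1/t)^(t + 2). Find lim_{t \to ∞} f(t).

e^(-1)

The base → 1 and the exponent → ∞: a 1^∞ form.
Take logarithms: (t + 2)·ln(1 - 1/t). Since ln(1+u) ~ u for small u, this behaves like (t)·(-1/t) → -1.
So the limit is e^(-1).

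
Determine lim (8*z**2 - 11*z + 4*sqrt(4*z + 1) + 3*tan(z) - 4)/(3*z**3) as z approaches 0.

17/3

Substitution gives 0/0 (the numerator vanishes to order 3).
Expand each term to order z^3: the coefficient of z^3 in 4·√(1 + 4z) is 16 and in 3·tan(z) is 1.
Lower-order terms cancel with the polynomial part, so the numerator is (17)·z^3 + o(z^3), and the limit is (17)/(3) = 17/3.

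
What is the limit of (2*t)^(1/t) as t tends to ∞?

Base → ∞ and exponent → 0: an ∞^0 form.
Take logs: (1/t)·ln(2·t^1) = (ln 2 + 1·ln t)/t → 0.
So the limit is e^0 = 1.

1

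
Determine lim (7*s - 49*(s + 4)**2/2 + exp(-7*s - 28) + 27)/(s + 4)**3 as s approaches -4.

Direct substitution gives 0/0.
Apply L'Hôpital: lim (-49*s - 7*e^(-7*s - 28) - 189)/(3*(s + 4)^2), still 0/0.
Apply L'Hôpital: lim (49*e^(-7*s - 28) - 49)/(6*s + 24), still 0/0.
After 3 applications of L'Hôpital's rule the quotient is (-343*e^(-7*s - 28))/(6); substituting s = -4 gives -343/6.

-343/6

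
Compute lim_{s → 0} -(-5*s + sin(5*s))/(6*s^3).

Direct substitution gives 0/0.
Apply L'Hôpital: lim (5*cos(5*s) - 5)/(-18*s^2), still 0/0.
Apply L'Hôpital: lim (-25*sin(5*s))/(-36*s), still 0/0.
After 3 applications of L'Hôpital's rule the quotient is (-125*cos(5*s))/(-36); substituting s = 0 gives 125/36.

125/36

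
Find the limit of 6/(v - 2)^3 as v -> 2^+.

As v → 2⁺, (v - 2) → 0⁺, so (v - 2)^3 → 0⁺ and 6/(v - 2)^3 → ∞.

∞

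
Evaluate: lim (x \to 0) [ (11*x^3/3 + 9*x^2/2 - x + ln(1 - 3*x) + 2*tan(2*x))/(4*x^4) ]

-81/16

Substitution gives 0/0; apply L'Hôpital's rule 4 times.
After differentiating numerator and denominator 4 times the quotient is (768*tan(2*x)^3/cos(2*x)^2 + 512*tan(2*x)/cos(2*x)^2 - 486/(3*x - 1)^4)/(96); at x = 0 this is -81/16.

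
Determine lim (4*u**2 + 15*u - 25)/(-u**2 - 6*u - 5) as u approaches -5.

Since u = -5 makes numerator and denominator zero, (u + 5) divides both.
Cancelling it gives (4*u - 5)/(-u - 1); now plug in u = -5 to get -25/4.

-25/4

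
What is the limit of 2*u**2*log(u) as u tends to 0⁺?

0

This is a 0·(−∞) form. Rewrite as 2·ln(u) / u^(−2) and apply L'Hôpital:
the derivative quotient is 2·(1/u) / (−2·u^(−3)) = (-2/2)·u^2 → 0.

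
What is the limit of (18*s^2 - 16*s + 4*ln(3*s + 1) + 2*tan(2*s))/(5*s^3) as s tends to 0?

124/15

Substitution gives 0/0; apply L'Hôpital's rule 3 times.
After differentiating numerator and denominator 3 times the quotient is (96*tan(2*s)^2/cos(2*s)^2 + 32/cos(2*s)^2 + 216/(3*s + 1)^3)/(30); at s = 0 this is 124/15.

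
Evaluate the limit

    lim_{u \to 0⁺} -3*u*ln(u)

0

This is a 0·(−∞) form. Rewrite as -3·ln(u) / u^(−1) and apply L'Hôpital:
the derivative quotient is -3·(1/u) / (−1·u^(−2)) = (3/1)·u^1 → 0.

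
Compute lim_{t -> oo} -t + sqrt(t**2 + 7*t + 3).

7/2

This has the form ∞ − ∞. Multiply and divide by the conjugate √(t^2 + 7*t + 3) + t.
That gives (7t + 3) / (√(t^2 + 7*t + 3) + t).
Divide numerator and denominator by t: the limit is 7/(2·1) = 7/2.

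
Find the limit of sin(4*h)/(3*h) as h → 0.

4/3

Substitution gives 0/0.
Write it as (4/3)·sin(4h)/(4h); since sin(u)/u → 1, the limit is 4/3.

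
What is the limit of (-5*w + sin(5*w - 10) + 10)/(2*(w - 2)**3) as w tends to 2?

Direct substitution gives 0/0.
Apply L'Hôpital: lim (5*cos(5*w - 10) - 5)/(6*(w - 2)^2), still 0/0.
Apply L'Hôpital: lim (-25*sin(5*w - 10))/(12*w - 24), still 0/0.
After 3 applications of L'Hôpital's rule the quotient is (-125*cos(5*w - 10))/(12); substituting w = 2 gives -125/12.

-125/12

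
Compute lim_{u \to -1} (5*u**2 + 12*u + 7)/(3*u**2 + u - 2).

-2/5

Direct substitution gives 0/0, so factor. Both numerator and denominator have (u + 1) as a factor.
After cancelling, the expression reduces to (5*u + 7)/(3*u - 2).
Substituting u = -1 gives -2/5.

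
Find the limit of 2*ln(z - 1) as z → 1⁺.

As z → 1⁺, z - 1 → 0⁺ and ln(z - 1) → −∞.
Multiplying by 2 gives -∞.

-∞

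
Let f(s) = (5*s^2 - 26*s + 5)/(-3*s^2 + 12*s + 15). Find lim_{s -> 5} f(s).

Direct substitution gives 0/0, so factor. Both numerator and denominator have (s - 5) as a factor.
After cancelling, the expression reduces to (5*s - 1)/(-3*s - 3).
Substituting s = 5 gives -4/3.

-4/3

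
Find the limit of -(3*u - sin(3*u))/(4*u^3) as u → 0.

-9/8

Direct substitution gives 0/0.
Apply L'Hôpital: lim (3 - 3*cos(3*u))/(-12*u^2), still 0/0.
Apply L'Hôpital: lim (9*sin(3*u))/(-24*u), still 0/0.
After 3 applications of L'Hôpital's rule the quotient is (27*cos(3*u))/(-24); substituting u = 0 gives -9/8.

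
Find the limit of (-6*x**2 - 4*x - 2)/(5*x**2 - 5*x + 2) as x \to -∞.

-6/5

Numerator and denominator both have degree 2.
Dividing every term by x^2, all lower-order terms vanish and the limit is the ratio of leading coefficients, -6/(5) = -6/5.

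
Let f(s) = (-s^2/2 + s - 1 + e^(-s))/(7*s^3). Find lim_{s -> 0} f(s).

-1/42

Direct substitution gives 0/0.
Apply L'Hôpital: lim (-s + 1 - e^(-s))/(21*s^2), still 0/0.
Apply L'Hôpital: lim (-1 + e^(-s))/(42*s), still 0/0.
After 3 applications of L'Hôpital's rule the quotient is (-e^(-s))/(42); substituting s = 0 gives -1/42.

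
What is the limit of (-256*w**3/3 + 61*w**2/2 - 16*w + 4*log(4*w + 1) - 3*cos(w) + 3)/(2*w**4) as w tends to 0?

Substitution gives 0/0; apply L'Hôpital's rule 4 times.
After differentiating numerator and denominator 4 times the quotient is (-3*cos(w) - 6144/(4*w + 1)^4)/(48); at w = 0 this is -2049/16.

-2049/16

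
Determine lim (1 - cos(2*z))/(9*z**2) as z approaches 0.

Substitution gives 0/0.
Use (1 − cos u)/u² → 1/2 with u = 2z: the limit is 2²/(2·9) = 2/9.

2/9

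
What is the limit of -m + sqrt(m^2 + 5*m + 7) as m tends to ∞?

This has the form ∞ − ∞. Multiply and divide by the conjugate √(m^2 + 5*m + 7) + m.
That gives (5m + 7) / (√(m^2 + 5*m + 7) + m).
Divide numerator and denominator by m: the limit is 5/(2·1) = 5/2.

5/2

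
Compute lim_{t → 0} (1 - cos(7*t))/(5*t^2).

49/10

Substitution gives 0/0.
Use (1 − cos u)/u² → 1/2 with u = 7t: the limit is 7²/(2·5) = 49/10.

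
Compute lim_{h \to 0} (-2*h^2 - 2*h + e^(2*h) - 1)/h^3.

4/3

Direct substitution gives 0/0.
Apply L'Hôpital: lim (-4*h + 2*e^(2*h) - 2)/(3*h^2), still 0/0.
Apply L'Hôpital: lim (4*e^(2*h) - 4)/(6*h), still 0/0.
After 3 applications of L'Hôpital's rule the quotient is (8*e^(2*h))/(6); substituting h = 0 gives 4/3.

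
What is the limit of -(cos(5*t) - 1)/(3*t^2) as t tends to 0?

25/6

Direct substitution gives 0/0.
Apply L'Hôpital: lim (-5*sin(5*t))/(-6*t), still 0/0.
After 2 applications of L'Hôpital's rule the quotient is (-25*cos(5*t))/(-6); substituting t = 0 gives 25/6.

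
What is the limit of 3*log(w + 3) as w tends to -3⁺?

-∞

As w → -3⁺, w + 3 → 0⁺ and ln(w + 3) → −∞.
Multiplying by 3 gives -∞.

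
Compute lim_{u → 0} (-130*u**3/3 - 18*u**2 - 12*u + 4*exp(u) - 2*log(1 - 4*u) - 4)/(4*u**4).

Substitution gives 0/0; apply L'Hôpital's rule 4 times.
After differentiating numerator and denominator 4 times the quotient is (4*e^(u) + 3072/(4*u - 1)^4)/(96); at u = 0 this is 769/24.

769/24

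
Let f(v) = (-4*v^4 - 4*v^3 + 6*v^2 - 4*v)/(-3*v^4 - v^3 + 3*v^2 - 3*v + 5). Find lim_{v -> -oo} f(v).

Numerator and denominator both have degree 4.
Dividing every term by v^4, all lower-order terms vanish and the limit is the ratio of leading coefficients, -4/(-3) = 4/3.

4/3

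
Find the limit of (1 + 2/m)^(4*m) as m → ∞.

The base → 1 and the exponent → ∞: a 1^∞ form.
Take logarithms: (4m)·ln(1 + 2/m). Since ln(1+u) ~ u for small u, this behaves like (4m)·(2/m) → 8.
So the limit is e^(8).

e^(8)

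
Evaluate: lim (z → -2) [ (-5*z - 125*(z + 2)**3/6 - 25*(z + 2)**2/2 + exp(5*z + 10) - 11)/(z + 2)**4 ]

625/24

Direct substitution gives 0/0.
Apply L'Hôpital: lim (-25*z - 125*(z + 2)^2/2 + 5*e^(5*z + 10) - 55)/(4*(z + 2)^3), still 0/0.
Apply L'Hôpital: lim (-125*z + 25*e^(5*z + 10) - 275)/(12*(z + 2)^2), still 0/0.
Apply L'Hôpital: lim (125*e^(5*z + 10) - 125)/(24*z + 48), still 0/0.
After 4 applications of L'Hôpital's rule the quotient is (625*e^(5*z + 10))/(24); substituting z = -2 gives 625/24.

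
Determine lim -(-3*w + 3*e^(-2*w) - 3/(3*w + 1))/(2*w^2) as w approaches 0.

Substitution gives 0/0 (the numerator vanishes to order 2).
Expand each term to order w^2: the coefficient of w^2 in -3·1/(1 + 3w) is -27 and in 3·e^(-2w) is 6.
Lower-order terms cancel with the polynomial part, so the numerator is (-21)·w^2 + o(w^2), and the limit is (-21)/(-2) = 21/2.

21/2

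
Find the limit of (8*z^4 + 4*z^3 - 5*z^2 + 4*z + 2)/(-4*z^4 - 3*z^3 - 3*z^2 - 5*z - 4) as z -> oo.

-2

Numerator and denominator both have degree 4.
Dividing every term by z^4, all lower-order terms vanish and the limit is the ratio of leading coefficients, 8/(-4) = -2.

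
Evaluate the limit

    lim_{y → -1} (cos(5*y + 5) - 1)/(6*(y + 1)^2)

-25/12

Direct substitution gives 0/0.
Apply L'Hôpital: lim (-5*sin(5*y + 5))/(12*y + 12), still 0/0.
After 2 applications of L'Hôpital's rule the quotient is (-25*cos(5*y + 5))/(12); substituting y = -1 gives -25/12.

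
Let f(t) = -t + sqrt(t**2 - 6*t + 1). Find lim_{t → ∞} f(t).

-3

An ∞ − ∞ form. Rationalising with the conjugate, the difference becomes (-6t + 1) / (√(t^2 - 6*t + 1) + t).
For large t the denominator behaves like 2·t, so the quotient tends to -6/2 = -3.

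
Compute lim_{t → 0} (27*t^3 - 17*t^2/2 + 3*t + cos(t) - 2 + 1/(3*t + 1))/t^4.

1945/24

Substitution gives 0/0 (the numerator vanishes to order 4).
Expand each term to order t^4: the coefficient of t^4 in cos(t) is 1/24 and in 1/(1 + 3t) is 81.
Lower-order terms cancel with the polynomial part, so the numerator is (1945/24)·t^4 + o(t^4), and the limit is (1945/24)/(1) = 1945/24.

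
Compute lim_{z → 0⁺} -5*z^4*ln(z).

0

This is a 0·(−∞) form. Rewrite as -5·ln(z) / z^(−4) and apply L'Hôpital:
the derivative quotient is -5·(1/z) / (−4·z^(−5)) = (5/4)·z^4 → 0.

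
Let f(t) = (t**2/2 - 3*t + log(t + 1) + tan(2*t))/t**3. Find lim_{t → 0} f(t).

Substitution gives 0/0; apply L'Hôpital's rule 3 times.
After differentiating numerator and denominator 3 times the quotient is (2*(8*(t + 1)^3*(3*tan(2*t)^2 + 1)/cos(2*t)^2 + 1)/(t + 1)^3)/(6); at t = 0 this is 3.

3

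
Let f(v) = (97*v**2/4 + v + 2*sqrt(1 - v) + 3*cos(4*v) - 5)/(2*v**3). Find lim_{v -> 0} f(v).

-1/16

Substitution gives 0/0; apply L'Hôpital's rule 3 times.
After differentiating numerator and denominator 3 times the quotient is (192*sin(4*v) - 3/(4*(1 - v)^(5/2)))/(12); at v = 0 this is -1/16.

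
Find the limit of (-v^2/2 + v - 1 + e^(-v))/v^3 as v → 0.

Direct substitution gives 0/0.
Apply L'Hôpital: lim (-v + 1 - e^(-v))/(3*v^2), still 0/0.
Apply L'Hôpital: lim (-1 + e^(-v))/(6*v), still 0/0.
After 3 applications of L'Hôpital's rule the quotient is (-e^(-v))/(6); substituting v = 0 gives -1/6.

-1/6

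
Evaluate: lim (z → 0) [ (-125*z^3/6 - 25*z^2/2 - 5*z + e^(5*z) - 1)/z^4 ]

625/24

Direct substitution gives 0/0.
Apply L'Hôpital: lim (-125*z^2/2 - 25*z + 5*e^(5*z) - 5)/(4*z^3), still 0/0.
Apply L'Hôpital: lim (-125*z + 25*e^(5*z) - 25)/(12*z^2), still 0/0.
Apply L'Hôpital: lim (125*e^(5*z) - 125)/(24*z), still 0/0.
After 4 applications of L'Hôpital's rule the quotient is (625*e^(5*z))/(24); substituting z = 0 gives 625/24.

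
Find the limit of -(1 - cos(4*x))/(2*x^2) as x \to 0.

Substitution gives 0/0.
Use (1 − cos u)/u² → 1/2 with u = 4x: the limit is 4²/(2·(-2)) = -4.

-4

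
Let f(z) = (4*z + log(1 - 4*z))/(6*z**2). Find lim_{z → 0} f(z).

Direct substitution gives 0/0.
Apply L'Hôpital: lim (4 - 4/(1 - 4*z))/(12*z), still 0/0.
After 2 applications of L'Hôpital's rule the quotient is (-16/(1 - 4*z)^2)/(12); substituting z = 0 gives -4/3.

-4/3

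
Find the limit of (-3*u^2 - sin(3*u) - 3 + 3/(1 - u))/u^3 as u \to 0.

15/2

Substitution gives 0/0; apply L'Hôpital's rule 3 times.
After differentiating numerator and denominator 3 times the quotient is (27*cos(3*u) + 18/(u - 1)^4)/(6); at u = 0 this is 15/2.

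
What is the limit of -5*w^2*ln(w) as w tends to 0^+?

This is a 0·(−∞) form. Rewrite as -5·ln(w) / w^(−2) and apply L'Hôpital:
the derivative quotient is -5·(1/w) / (−2·w^(−3)) = (5/2)·w^2 → 0.

0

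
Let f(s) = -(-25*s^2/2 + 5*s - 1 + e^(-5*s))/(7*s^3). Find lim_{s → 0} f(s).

125/42

Direct substitution gives 0/0.
Apply L'Hôpital: lim (-25*s + 5 - 5*e^(-5*s))/(-21*s^2), still 0/0.
Apply L'Hôpital: lim (-25 + 25*e^(-5*s))/(-42*s), still 0/0.
After 3 applications of L'Hôpital's rule the quotient is (-125*e^(-5*s))/(-42); substituting s = 0 gives 125/42.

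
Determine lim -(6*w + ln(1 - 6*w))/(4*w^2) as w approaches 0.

Direct substitution gives 0/0.
Apply L'Hôpital: lim (6 - 6/(1 - 6*w))/(-8*w), still 0/0.
After 2 applications of L'Hôpital's rule the quotient is (-36/(1 - 6*w)^2)/(-8); substituting w = 0 gives 9/2.

9/2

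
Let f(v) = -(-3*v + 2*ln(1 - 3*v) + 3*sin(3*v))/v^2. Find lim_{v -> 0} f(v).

Substitution gives 0/0 (the numerator vanishes to order 2).
Expand each term to order v^2: the coefficient of v^2 in 2·ln(1 - 3v) is -9 and in 3·sin(3v) is 0.
Lower-order terms cancel with the polynomial part, so the numerator is (-9)·v^2 + o(v^2), and the limit is (-9)/(-1) = 9.

9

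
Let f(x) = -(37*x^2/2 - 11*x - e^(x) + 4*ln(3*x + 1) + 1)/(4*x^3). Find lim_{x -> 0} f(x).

-215/24

Substitution gives 0/0; apply L'Hôpital's rule 3 times.
After differentiating numerator and denominator 3 times the quotient is (-e^(x) + 216/(3*x + 1)^3)/(-24); at x = 0 this is -215/24.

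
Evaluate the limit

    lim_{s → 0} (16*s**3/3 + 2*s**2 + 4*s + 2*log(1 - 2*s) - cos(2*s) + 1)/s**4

Substitution gives 0/0; apply L'Hôpital's rule 4 times.
After differentiating numerator and denominator 4 times the quotient is (-16*cos(2*s) - 192/(2*s - 1)^4)/(24); at s = 0 this is -26/3.

-26/3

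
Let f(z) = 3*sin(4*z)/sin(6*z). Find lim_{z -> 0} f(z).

Substitution gives 0/0.
Divide numerator and denominator by z: sin(4z)/z → 4 and sin(6z)/z → 6, so the limit is 3·4/6 = 2.

2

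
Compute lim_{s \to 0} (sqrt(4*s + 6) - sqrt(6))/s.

A 0/0 form; rationalise with √(6 + 4s) + √6. This collapses the numerator to 4s, leaving 4/(√(6 + 4s) + √6) → 4/(2√6) = √(6)/3.

√(6)/3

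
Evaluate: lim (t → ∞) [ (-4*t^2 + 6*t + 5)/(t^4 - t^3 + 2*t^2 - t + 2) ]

The denominator has degree 4 and the numerator degree 2. Dividing numerator and denominator by t^4 sends every term to 0 except the leading denominator term, so the limit is 0.

0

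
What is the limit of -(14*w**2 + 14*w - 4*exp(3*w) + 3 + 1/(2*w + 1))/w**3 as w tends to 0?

Substitution gives 0/0 (the numerator vanishes to order 3).
Expand each term to order w^3: the coefficient of w^3 in 1/(1 + 2w) is -8 and in -4·e^(3w) is -18.
Lower-order terms cancel with the polynomial part, so the numerator is (-26)·w^3 + o(w^3), and the limit is (-26)/(-1) = 26.

26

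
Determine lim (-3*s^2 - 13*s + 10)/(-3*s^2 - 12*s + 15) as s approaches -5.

17/18

Direct substitution gives 0/0, so factor. Both numerator and denominator have (s + 5) as a factor.
After cancelling, the expression reduces to (2 - 3*s)/(3 - 3*s).
Substituting s = -5 gives 17/18.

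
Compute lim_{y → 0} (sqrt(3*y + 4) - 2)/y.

3/4

A 0/0 form; rationalise with √(4 + 3y) + √4. This collapses the numerator to 3y, leaving 3/(√(4 + 3y) + √4) → 3/(2√4) = 3/4.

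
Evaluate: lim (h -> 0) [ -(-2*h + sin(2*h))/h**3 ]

Direct substitution gives 0/0.
Apply L'Hôpital: lim (2*cos(2*h) - 2)/(-3*h^2), still 0/0.
Apply L'Hôpital: lim (-4*sin(2*h))/(-6*h), still 0/0.
After 3 applications of L'Hôpital's rule the quotient is (-8*cos(2*h))/(-6); substituting h = 0 gives 4/3.

4/3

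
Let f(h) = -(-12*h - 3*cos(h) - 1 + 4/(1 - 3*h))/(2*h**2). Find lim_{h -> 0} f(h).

Substitution gives 0/0 (the numerator vanishes to order 2).
Expand each term to order h^2: the coefficient of h^2 in -3·cos(h) is 3/2 and in 4·1/(1 - 3h) is 36.
Lower-order terms cancel with the polynomial part, so the numerator is (75/2)·h^2 + o(h^2), and the limit is (75/2)/(-2) = -75/4.

-75/4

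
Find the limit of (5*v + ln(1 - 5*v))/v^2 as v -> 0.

-25/2

Direct substitution gives 0/0.
Apply L'Hôpital: lim (5 - 5/(1 - 5*v))/(2*v), still 0/0.
After 2 applications of L'Hôpital's rule the quotient is (-25/(1 - 5*v)^2)/(2); substituting v = 0 gives -25/2.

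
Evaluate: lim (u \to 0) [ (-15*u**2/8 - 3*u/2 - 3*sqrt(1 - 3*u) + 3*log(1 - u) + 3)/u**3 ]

Substitution gives 0/0; apply L'Hôpital's rule 3 times.
After differentiating numerator and denominator 3 times the quotient is (6/(u - 1)^3 + 243/(8*(1 - 3*u)^(5/2)))/(6); at u = 0 this is 65/16.

65/16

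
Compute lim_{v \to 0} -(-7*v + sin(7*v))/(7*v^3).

49/6

Direct substitution gives 0/0.
Apply L'Hôpital: lim (7*cos(7*v) - 7)/(-21*v^2), still 0/0.
Apply L'Hôpital: lim (-49*sin(7*v))/(-42*v), still 0/0.
After 3 applications of L'Hôpital's rule the quotient is (-343*cos(7*v))/(-42); substituting v = 0 gives 49/6.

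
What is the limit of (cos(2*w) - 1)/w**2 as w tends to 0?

-2

Direct substitution gives 0/0.
Apply L'Hôpital: lim (-2*sin(2*w))/(2*w), still 0/0.
After 2 applications of L'Hôpital's rule the quotient is (-4*cos(2*w))/(2); substituting w = 0 gives -2.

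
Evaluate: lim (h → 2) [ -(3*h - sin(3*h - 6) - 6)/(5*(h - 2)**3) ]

-9/10

Direct substitution gives 0/0.
Apply L'Hôpital: lim (3 - 3*cos(3*h - 6))/(-15*(h - 2)^2), still 0/0.
Apply L'Hôpital: lim (9*sin(3*h - 6))/(60 - 30*h), still 0/0.
After 3 applications of L'Hôpital's rule the quotient is (27*cos(3*h - 6))/(-30); substituting h = 2 gives -9/10.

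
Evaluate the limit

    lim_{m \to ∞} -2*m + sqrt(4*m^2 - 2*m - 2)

This has the form ∞ − ∞. Multiply and divide by the conjugate √(4*m^2 - 2*m - 2) + 2m.
That gives (-2m - 2) / (√(4*m^2 - 2*m - 2) + 2m).
Divide numerator and denominator by m: the limit is -2/(2·2) = -1/2.

-1/2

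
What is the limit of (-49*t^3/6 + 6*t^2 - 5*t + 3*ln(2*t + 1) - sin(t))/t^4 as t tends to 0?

Substitution gives 0/0; apply L'Hôpital's rule 4 times.
After differentiating numerator and denominator 4 times the quotient is (-sin(t) - 288/(2*t + 1)^4)/(24); at t = 0 this is -12.

-12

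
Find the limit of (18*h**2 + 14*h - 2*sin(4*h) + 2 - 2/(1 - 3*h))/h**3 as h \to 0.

Substitution gives 0/0; apply L'Hôpital's rule 3 times.
After differentiating numerator and denominator 3 times the quotient is (128*cos(4*h) - 324/(3*h - 1)^4)/(6); at h = 0 this is -98/3.

-98/3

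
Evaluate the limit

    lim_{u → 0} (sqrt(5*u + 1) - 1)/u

5/2

Substitution gives 0/0. Multiply numerator and denominator by the conjugate √(1 + 5u) + √1.
The numerator becomes (1 + 5u) − 1 = 5u, so the expression simplifies to 5/(√(1 + 5u) + √1).
Letting u → 0 gives 5/(2√1) = 5/2.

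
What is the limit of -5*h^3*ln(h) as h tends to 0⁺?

This is a 0·(−∞) form. Rewrite as -5·ln(h) / h^(−3) and apply L'Hôpital:
the derivative quotient is -5·(1/h) / (−3·h^(−4)) = (5/3)·h^3 → 0.

0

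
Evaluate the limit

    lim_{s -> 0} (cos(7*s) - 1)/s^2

-49/2

Direct substitution gives 0/0.
Apply L'Hôpital: lim (-7*sin(7*s))/(2*s), still 0/0.
After 2 applications of L'Hôpital's rule the quotient is (-49*cos(7*s))/(2); substituting s = 0 gives -49/2.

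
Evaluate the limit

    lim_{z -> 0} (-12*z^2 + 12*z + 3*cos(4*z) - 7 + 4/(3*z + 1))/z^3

Substitution gives 0/0; apply L'Hôpital's rule 3 times.
After differentiating numerator and denominator 3 times the quotient is (192*sin(4*z) - 648/(3*z + 1)^4)/(6); at z = 0 this is -108.

-108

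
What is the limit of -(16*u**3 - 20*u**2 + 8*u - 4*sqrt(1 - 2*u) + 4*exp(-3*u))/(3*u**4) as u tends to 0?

-16/3

Substitution gives 0/0 (the numerator vanishes to order 4).
Expand each term to order u^4: the coefficient of u^4 in -4·√(1 - 2u) is 5/2 and in 4·e^(-3u) is 27/2.
Lower-order terms cancel with the polynomial part, so the numerator is (16)·u^4 + o(u^4), and the limit is (16)/(-3) = -16/3.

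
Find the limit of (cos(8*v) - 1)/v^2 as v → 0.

Direct substitution gives 0/0.
Apply L'Hôpital: lim (-8*sin(8*v))/(2*v), still 0/0.
After 2 applications of L'Hôpital's rule the quotient is (-64*cos(8*v))/(2); substituting v = 0 gives -32.

-32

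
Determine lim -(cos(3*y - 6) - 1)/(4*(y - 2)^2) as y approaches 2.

9/8

Direct substitution gives 0/0.
Apply L'Hôpital: lim (-3*sin(3*y - 6))/(16 - 8*y), still 0/0.
After 2 applications of L'Hôpital's rule the quotient is (-9*cos(3*y - 6))/(-8); substituting y = 2 gives 9/8.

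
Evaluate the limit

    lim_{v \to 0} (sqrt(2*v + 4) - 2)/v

1/2

A 0/0 form; rationalise with √(4 + 2v) + √4. This collapses the numerator to 2v, leaving 2/(√(4 + 2v) + √4) → 2/(2√4) = 1/2.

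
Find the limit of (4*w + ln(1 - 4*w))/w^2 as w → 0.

Direct substitution gives 0/0.
Apply L'Hôpital: lim (4 - 4/(1 - 4*w))/(2*w), still 0/0.
After 2 applications of L'Hôpital's rule the quotient is (-16/(1 - 4*w)^2)/(2); substituting w = 0 gives -8.

-8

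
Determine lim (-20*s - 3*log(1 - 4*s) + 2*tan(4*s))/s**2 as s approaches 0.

Substitution gives 0/0; apply L'Hôpital's rule 2 times.
After differentiating numerator and denominator 2 times the quotient is (64*tan(4*s)/cos(4*s)^2 + 48/(4*s - 1)^2)/(2); at s = 0 this is 24.

24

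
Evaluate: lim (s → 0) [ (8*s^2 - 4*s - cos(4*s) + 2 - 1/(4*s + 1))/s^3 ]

64

Substitution gives 0/0; apply L'Hôpital's rule 3 times.
After differentiating numerator and denominator 3 times the quotient is (-64*sin(4*s) + 384/(4*s + 1)^4)/(6); at s = 0 this is 64.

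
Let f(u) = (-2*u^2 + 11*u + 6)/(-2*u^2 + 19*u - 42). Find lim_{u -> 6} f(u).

13/5

Direct substitution gives 0/0, so factor. Both numerator and denominator have (u - 6) as a factor.
After cancelling, the expression reduces to (-2*u - 1)/(7 - 2*u).
Substituting u = 6 gives 13/5.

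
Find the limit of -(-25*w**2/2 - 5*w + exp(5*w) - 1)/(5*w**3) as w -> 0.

Direct substitution gives 0/0.
Apply L'Hôpital: lim (-25*w + 5*e^(5*w) - 5)/(-15*w^2), still 0/0.
Apply L'Hôpital: lim (25*e^(5*w) - 25)/(-30*w), still 0/0.
After 3 applications of L'Hôpital's rule the quotient is (125*e^(5*w))/(-30); substituting w = 0 gives -25/6.

-25/6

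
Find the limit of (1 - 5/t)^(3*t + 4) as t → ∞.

Write it as [(1 - 5/t)^t]^(3) · (1 - 5/t)^(4). The bracketed term tends to e^(-5) and the second factor to 1, so the limit is e^(-15).

e^(-15)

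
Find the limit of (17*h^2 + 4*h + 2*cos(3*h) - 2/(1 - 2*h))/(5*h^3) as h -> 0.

-16/5

Substitution gives 0/0 (the numerator vanishes to order 3).
Expand each term to order h^3: the coefficient of h^3 in 2·cos(3h) is 0 and in -2·1/(1 - 2h) is -16.
Lower-order terms cancel with the polynomial part, so the numerator is (-16)·h^3 + o(h^3), and the limit is (-16)/(5) = -16/5.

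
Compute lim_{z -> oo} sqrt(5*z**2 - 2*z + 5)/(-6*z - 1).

-√(5)/6

For large |z|, √(5*z^2 - 2*z + 5) ≈ √5·|z| and the denominator ≈ -6z.
Since z → +∞, |z| = z, giving √5/(-6) = -√(5)/6.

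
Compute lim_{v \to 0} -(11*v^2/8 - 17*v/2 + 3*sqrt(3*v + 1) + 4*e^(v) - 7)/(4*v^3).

-275/192

Substitution gives 0/0 (the numerator vanishes to order 3).
Expand each term to order v^3: the coefficient of v^3 in 4·e^(v) is 2/3 and in 3·√(1 + 3v) is 81/16.
Lower-order terms cancel with the polynomial part, so the numerator is (275/48)·v^3 + o(v^3), and the limit is (275/48)/(-4) = -275/192.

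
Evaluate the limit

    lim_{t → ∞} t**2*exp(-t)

Write as t^2/e^{1t}, an ∞/∞ form.
Exponential growth dominates any polynomial, so repeated L'Hôpital (or the standard result) gives 0.

0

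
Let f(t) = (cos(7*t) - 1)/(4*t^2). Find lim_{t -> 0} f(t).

Direct substitution gives 0/0.
Apply L'Hôpital: lim (-7*sin(7*t))/(8*t), still 0/0.
After 2 applications of L'Hôpital's rule the quotient is (-49*cos(7*t))/(8); substituting t = 0 gives -49/8.

-49/8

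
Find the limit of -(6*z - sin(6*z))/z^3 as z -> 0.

Direct substitution gives 0/0.
Apply L'Hôpital: lim (6 - 6*cos(6*z))/(-3*z^2), still 0/0.
Apply L'Hôpital: lim (36*sin(6*z))/(-6*z), still 0/0.
After 3 applications of L'Hôpital's rule the quotient is (216*cos(6*z))/(-6); substituting z = 0 gives -36.

-36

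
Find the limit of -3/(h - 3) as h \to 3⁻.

∞

As h → 3⁻, (h - 3) → 0⁻, so (h - 3)^1 → 0⁻ and -3/(h - 3)^1 → ∞.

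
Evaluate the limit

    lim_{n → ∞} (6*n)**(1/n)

1

Base → ∞ and exponent → 0: an ∞^0 form.
Take logs: (1/n)·ln(6·n^1) = (ln 6 + 1·ln n)/n → 0.
So the limit is e^0 = 1.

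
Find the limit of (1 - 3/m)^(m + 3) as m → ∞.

e^(-3)

The base → 1 and the exponent → ∞: a 1^∞ form.
Take logarithms: (m + 3)·ln(1 - 3/m). Since ln(1+u) ~ u for small u, this behaves like (m)·(-3/m) → -3.
So the limit is e^(-3).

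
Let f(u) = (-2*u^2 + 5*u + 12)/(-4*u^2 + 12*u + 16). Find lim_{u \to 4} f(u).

At u = 4 both the top and bottom vanish — a removable singularity. Factoring out (u - 4) from each leaves (-2*u - 3)/(-4*u - 4), which at u = 4 equals 11/20.

11/20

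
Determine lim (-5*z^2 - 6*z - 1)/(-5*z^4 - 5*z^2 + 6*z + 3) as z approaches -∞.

The denominator has degree 4 and the numerator degree 2. Dividing numerator and denominator by z^4 sends every term to 0 except the leading denominator term, so the limit is 0.

0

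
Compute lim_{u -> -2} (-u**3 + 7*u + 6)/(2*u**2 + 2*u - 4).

At u = -2 both the top and bottom vanish — a removable singularity. Factoring out (u + 2) from each leaves (-u^2 + 2*u + 3)/(2*u - 2), which at u = -2 equals 5/6.

5/6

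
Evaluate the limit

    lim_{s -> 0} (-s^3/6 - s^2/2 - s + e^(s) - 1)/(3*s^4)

Direct substitution gives 0/0.
Apply L'Hôpital: lim (-s^2/2 - s + e^(s) - 1)/(12*s^3), still 0/0.
Apply L'Hôpital: lim (-s + e^(s) - 1)/(36*s^2), still 0/0.
Apply L'Hôpital: lim (e^(s) - 1)/(72*s), still 0/0.
After 4 applications of L'Hôpital's rule the quotient is (e^(s))/(72); substituting s = 0 gives 1/72.

1/72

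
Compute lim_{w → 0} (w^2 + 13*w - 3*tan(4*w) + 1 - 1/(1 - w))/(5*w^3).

Substitution gives 0/0 (the numerator vanishes to order 3).
Expand each term to order w^3: the coefficient of w^3 in -3·tan(4w) is -64 and in −1/(1 - w) is -1.
Lower-order terms cancel with the polynomial part, so the numerator is (-65)·w^3 + o(w^3), and the limit is (-65)/(5) = -13.

-13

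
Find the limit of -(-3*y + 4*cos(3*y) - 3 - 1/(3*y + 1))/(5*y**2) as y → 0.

27/5

Substitution gives 0/0; apply L'Hôpital's rule 2 times.
After differentiating numerator and denominator 2 times the quotient is (-36*cos(3*y) - 18/(3*y + 1)^3)/(-10); at y = 0 this is 27/5.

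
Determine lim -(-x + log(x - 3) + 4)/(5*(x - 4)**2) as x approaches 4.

1/10

Direct substitution gives 0/0.
Apply L'Hôpital: lim (-1 + 1/(x - 3))/(40 - 10*x), still 0/0.
After 2 applications of L'Hôpital's rule the quotient is (-1/(x - 3)^2)/(-10); substituting x = 4 gives 1/10.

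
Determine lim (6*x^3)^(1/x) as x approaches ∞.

1

Base → ∞ and exponent → 0: an ∞^0 form.
Take logs: (1/x)·ln(6·x^3) = (ln 6 + 3·ln x)/x → 0.
So the limit is e^0 = 1.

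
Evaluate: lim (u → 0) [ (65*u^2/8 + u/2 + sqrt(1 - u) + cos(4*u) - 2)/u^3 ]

-1/16

Substitution gives 0/0; apply L'Hôpital's rule 3 times.
After differentiating numerator and denominator 3 times the quotient is (64*sin(4*u) - 3/(8*(1 - u)^(5/2)))/(6); at u = 0 this is -1/16.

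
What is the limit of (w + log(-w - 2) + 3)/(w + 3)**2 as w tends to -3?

-1/2

Direct substitution gives 0/0.
Apply L'Hôpital: lim (1 - 1/(-w - 2))/(2*w + 6), still 0/0.
After 2 applications of L'Hôpital's rule the quotient is (-1/(-w - 2)^2)/(2); substituting w = -3 gives -1/2.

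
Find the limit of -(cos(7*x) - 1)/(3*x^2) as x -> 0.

Direct substitution gives 0/0.
Apply L'Hôpital: lim (-7*sin(7*x))/(-6*x), still 0/0.
After 2 applications of L'Hôpital's rule the quotient is (-49*cos(7*x))/(-6); substituting x = 0 gives 49/6.

49/6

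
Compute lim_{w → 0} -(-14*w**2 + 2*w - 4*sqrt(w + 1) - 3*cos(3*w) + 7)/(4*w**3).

Substitution gives 0/0 (the numerator vanishes to order 3).
Expand each term to order w^3: the coefficient of w^3 in -4·√(1 + w) is -1/4 and in -3·cos(3w) is 0.
Lower-order terms cancel with the polynomial part, so the numerator is (-1/4)·w^3 + o(w^3), and the limit is (-1/4)/(-4) = 1/16.

1/16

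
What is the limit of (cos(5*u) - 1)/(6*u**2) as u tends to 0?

-25/12

Direct substitution gives 0/0.
Apply L'Hôpital: lim (-5*sin(5*u))/(12*u), still 0/0.
After 2 applications of L'Hôpital's rule the quotient is (-25*cos(5*u))/(12); substituting u = 0 gives -25/12.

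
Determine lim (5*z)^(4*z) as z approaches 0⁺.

Base → 0⁺ and exponent → 0⁺: a 0^0 form.
Take logs: 4z·ln(5z). This is 0·(−∞); rewriting as ln(5z)/(1/(4z)) and applying L'Hôpital gives 0.
Hence the limit is e^0 = 1.

1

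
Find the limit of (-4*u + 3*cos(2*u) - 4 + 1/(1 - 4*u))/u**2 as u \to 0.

10

Substitution gives 0/0; apply L'Hôpital's rule 2 times.
After differentiating numerator and denominator 2 times the quotient is (-12*cos(2*u) - 32/(4*u - 1)^3)/(2); at u = 0 this is 10.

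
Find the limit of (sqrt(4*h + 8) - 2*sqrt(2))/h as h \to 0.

√(2)/2

Substitution gives 0/0. Multiply numerator and denominator by the conjugate √(8 + 4h) + √8.
The numerator becomes (8 + 4h) − 8 = 4h, so the expression simplifies to 4/(√(8 + 4h) + √8).
Letting h → 0 gives 4/(2√8) = √(2)/2.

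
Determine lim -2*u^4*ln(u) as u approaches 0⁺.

This is a 0·(−∞) form. Rewrite as -2·ln(u) / u^(−4) and apply L'Hôpital:
the derivative quotient is -2·(1/u) / (−4·u^(−5)) = (2/4)·u^4 → 0.

0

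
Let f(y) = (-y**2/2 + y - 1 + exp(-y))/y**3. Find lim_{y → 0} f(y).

-1/6

Direct substitution gives 0/0.
Apply L'Hôpital: lim (-y + 1 - e^(-y))/(3*y^2), still 0/0.
Apply L'Hôpital: lim (-1 + e^(-y))/(6*y), still 0/0.
After 3 applications of L'Hôpital's rule the quotient is (-e^(-y))/(6); substituting y = 0 gives -1/6.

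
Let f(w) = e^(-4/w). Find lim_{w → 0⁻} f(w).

∞

As w → 0⁻, -4/(w) → +∞, so e^(-4/(w)) → ∞.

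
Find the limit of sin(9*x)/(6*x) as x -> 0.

Substitution gives 0/0.
Write it as (9/6)·sin(9x)/(9x); since sin(u)/u → 1, the limit is 3/2.

3/2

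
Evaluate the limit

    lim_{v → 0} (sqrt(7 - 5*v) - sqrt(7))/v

Substitution gives 0/0. Multiply numerator and denominator by the conjugate √(7 - 5v) + √7.
The numerator becomes (7 - 5v) − 7 = -5v, so the expression simplifies to -5/(√(7 - 5v) + √7).
Letting v → 0 gives -5/(2√7) = -5*√(7)/14.

-5*√(7)/14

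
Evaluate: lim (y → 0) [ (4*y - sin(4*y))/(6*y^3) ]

Direct substitution gives 0/0.
Apply L'Hôpital: lim (4 - 4*cos(4*y))/(18*y^2), still 0/0.
Apply L'Hôpital: lim (16*sin(4*y))/(36*y), still 0/0.
After 3 applications of L'Hôpital's rule the quotient is (64*cos(4*y))/(36); substituting y = 0 gives 16/9.

16/9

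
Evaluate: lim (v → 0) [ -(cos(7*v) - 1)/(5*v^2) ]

49/10

Direct substitution gives 0/0.
Apply L'Hôpital: lim (-7*sin(7*v))/(-10*v), still 0/0.
After 2 applications of L'Hôpital's rule the quotient is (-49*cos(7*v))/(-10); substituting v = 0 gives 49/10.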